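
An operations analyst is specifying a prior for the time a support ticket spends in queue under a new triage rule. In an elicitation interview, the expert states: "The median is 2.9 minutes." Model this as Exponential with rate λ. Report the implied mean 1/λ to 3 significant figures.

Exponential median = ln 2 / λ, so λ = ln 2 / 2.9 = 0.239.
Mean = 1/λ = 4.18 minutes.

mean ≈ 4.18 minutes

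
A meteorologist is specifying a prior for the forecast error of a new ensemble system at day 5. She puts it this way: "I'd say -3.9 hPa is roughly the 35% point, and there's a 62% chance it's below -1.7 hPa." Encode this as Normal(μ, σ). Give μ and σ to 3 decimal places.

The p-quantile of Normal(μ,σ) is μ + z_p·σ, with z_{0.35} = -0.3853 and z_{0.62} = 0.3055.
Eliminate σ: μ = (z₂·x₁ − z₁·x₂)/(z₂ − z₁) = (0.3055·-3.9 − (-0.3853)·-1.7)/0.6908 = -2.673.
Then σ = (x₂ − x₁)/(z₂ − z₁) = (-1.7 − -3.9)/0.6908 = 3.185.

μ = -2.673, σ = 3.185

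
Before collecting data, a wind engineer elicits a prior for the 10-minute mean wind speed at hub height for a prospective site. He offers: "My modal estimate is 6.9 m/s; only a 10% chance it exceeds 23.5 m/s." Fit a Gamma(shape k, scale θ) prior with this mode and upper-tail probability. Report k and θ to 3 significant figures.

Gamma(k,θ) with k>1 has mode (k−1)θ, so θ = 6.9/(k−1).
Need P(X < 23.5) = 0.9 with θ tied to k this way. Start at k = 2, θ = 6.9: P(X<23.5) ≈ 0.854.
Too low — raise k to concentrate. Iterating converges to k ≈ 2.25.
Then θ = 6.9/(2.25−1) ≈ 5.52.

k ≈ 2.25, θ ≈ 5.52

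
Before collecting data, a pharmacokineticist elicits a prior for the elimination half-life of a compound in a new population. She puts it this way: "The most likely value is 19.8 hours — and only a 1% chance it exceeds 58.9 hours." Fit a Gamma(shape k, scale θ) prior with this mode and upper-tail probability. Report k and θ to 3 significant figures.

k ≈ 4.8, θ ≈ 5.22

Gamma(k,θ) with k>1 has mode (k−1)θ, so θ = 19.8/(k−1).
Need P(X < 58.9) = 0.99 with θ tied to k this way. Start at k = 2, θ = 19.8: P(X<58.9) ≈ 0.797.
Too low — raise k to concentrate. Iterating converges to k ≈ 4.8.
Then θ = 19.8/(4.8−1) ≈ 5.22.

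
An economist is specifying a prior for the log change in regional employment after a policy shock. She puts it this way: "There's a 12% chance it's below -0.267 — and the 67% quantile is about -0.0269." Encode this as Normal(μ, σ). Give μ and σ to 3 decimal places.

μ = -0.092, σ = 0.149

For Normal(μ,σ), the p-quantile is μ + z_p·σ. Here z_{0.12} = -1.175, z_{0.67} = 0.4399.
So -0.267 = μ − 1.175σ and -0.0269 = μ + 0.4399σ.
Subtracting: σ = (-0.0269 − -0.267)/(0.4399 − (-1.175)) = 0.149.
Then μ = -0.267 − (-1.175)·0.149 = -0.092.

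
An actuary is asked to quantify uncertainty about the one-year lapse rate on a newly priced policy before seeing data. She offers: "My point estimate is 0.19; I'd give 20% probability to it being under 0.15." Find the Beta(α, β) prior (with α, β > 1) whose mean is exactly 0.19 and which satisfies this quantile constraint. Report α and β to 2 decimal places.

With mean 0.19 fixed, write α = 0.19s, β = 0.81s where s = α+β.
Need P(θ < 0.15) = 0.2 under Beta(0.19s, 0.81s). Normal approximation: (q−m)/√(m(1−m)/s) ≈ z_{0.2} = -0.842, so s ≈ 0.19·0.81·(-0.842)²/(0.15−0.19)² = 68.1.
At s = 68.1: P(θ<0.15) ≈ 0.204. Adjusting to match 0.2 gives s ≈ 70.33.
So α = 0.19·70.33 ≈ 13.36, β = 0.81·70.33 ≈ 56.97.

α ≈ 13.36, β ≈ 56.97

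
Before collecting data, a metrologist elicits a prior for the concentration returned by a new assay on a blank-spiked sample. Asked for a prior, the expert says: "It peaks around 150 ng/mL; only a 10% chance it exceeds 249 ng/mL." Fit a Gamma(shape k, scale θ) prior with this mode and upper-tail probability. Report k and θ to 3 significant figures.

Gamma(k,θ) with k>1 has mode (k−1)θ, so θ = 150/(k−1).
Need P(X < 249) = 0.9 with θ tied to k this way. Start at k = 2, θ = 150: P(X<249) ≈ 0.494.
Too low — raise k to concentrate. Iterating converges to k ≈ 8.35.
Then θ = 150/(8.35−1) ≈ 20.4.

k ≈ 8.35, θ ≈ 20.4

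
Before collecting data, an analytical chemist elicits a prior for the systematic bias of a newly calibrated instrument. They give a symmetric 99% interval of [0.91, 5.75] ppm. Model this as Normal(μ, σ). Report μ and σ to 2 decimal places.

A symmetric 99% interval runs μ ± z·σ with z = 2.576.
Half-width = 2.42, so σ = 2.42/2.576 = 0.94.
μ is the interval midpoint, 3.33.

μ = 3.33, σ = 0.94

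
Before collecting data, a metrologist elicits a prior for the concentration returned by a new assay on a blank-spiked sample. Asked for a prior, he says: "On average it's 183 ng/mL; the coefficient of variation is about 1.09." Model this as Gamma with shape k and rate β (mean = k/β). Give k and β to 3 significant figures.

For Gamma(k, rate β): mean = k/β, variance = k/β², so CV = 1/√k.
CV = 1.09, hence k = 1/CV² = 0.842.
Then β = k/mean = 0.842/183 = 0.0046.

k ≈ 0.842, β ≈ 0.0046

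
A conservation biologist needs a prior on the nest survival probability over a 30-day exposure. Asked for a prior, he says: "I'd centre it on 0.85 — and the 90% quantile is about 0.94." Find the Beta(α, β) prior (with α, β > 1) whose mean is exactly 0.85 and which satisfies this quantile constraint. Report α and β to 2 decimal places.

With mean 0.85 fixed, write α = 0.85s, β = 0.15s where s = α+β.
Need P(θ < 0.94) = 0.9 under Beta(0.85s, 0.15s). Normal approximation: (q−m)/√(m(1−m)/s) ≈ z_{0.9} = 1.28, so s ≈ 0.85·0.15·(1.28)²/(0.94−0.85)² = 25.9.
At s = 25.9: P(θ<0.94) ≈ 0.932. Adjusting to match 0.9 gives s ≈ 20.29.
So α = 0.85·20.29 ≈ 17.25, β = 0.15·20.29 ≈ 3.04.

α ≈ 17.25, β ≈ 3.04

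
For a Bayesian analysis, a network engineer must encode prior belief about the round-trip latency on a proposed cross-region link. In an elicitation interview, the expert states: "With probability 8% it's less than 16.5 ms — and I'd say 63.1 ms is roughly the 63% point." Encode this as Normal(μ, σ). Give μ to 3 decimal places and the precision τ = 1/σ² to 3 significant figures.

The p-quantile of Normal(μ,σ) is μ + z_p·σ, with z_{0.08} = -1.405 and z_{0.63} = 0.3319.
Eliminate σ: μ = (z₂·x₁ − z₁·x₂)/(z₂ − z₁) = (0.3319·16.5 − (-1.405)·63.1)/1.737 = 54.197.
Then σ = (x₂ − x₁)/(z₂ − z₁) = (63.1 − 16.5)/1.737 = 26.829.
Precision τ = 1/σ² = 1/26.83² = 0.00139.

μ = 54.197, τ = 0.00139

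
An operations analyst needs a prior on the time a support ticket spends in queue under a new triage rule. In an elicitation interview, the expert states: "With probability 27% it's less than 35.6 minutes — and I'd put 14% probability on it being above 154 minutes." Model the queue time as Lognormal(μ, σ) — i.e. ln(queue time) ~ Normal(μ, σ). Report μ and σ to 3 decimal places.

μ ≈ 4.102, σ ≈ 0.865

If T ~ Lognormal(μ,σ) then ln T ~ Normal(μ,σ), so the p-quantile of ln T is μ + z_p·σ.
ln(35.6) = 3.572 and ln(154) = 5.037; z_{0.27} = -0.6128, z_{0.86} = 1.08.
σ = (5.037 − 3.572)/(1.08 − (-0.6128)) = 0.865.
μ = 3.572 − (-0.6128)·0.865 = 4.102.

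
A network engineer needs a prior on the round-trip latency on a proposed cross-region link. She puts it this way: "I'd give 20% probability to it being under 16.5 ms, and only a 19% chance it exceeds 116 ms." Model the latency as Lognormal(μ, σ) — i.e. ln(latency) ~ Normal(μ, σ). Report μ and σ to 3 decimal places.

If T ~ Lognormal(μ,σ) then ln T ~ Normal(μ,σ), so the p-quantile of ln T is μ + z_p·σ.
ln(16.5) = 2.803 and ln(116) = 4.754; z_{0.2} = -0.8416, z_{0.81} = 0.8779.
σ = (4.754 − 2.803)/(0.8779 − (-0.8416)) = 1.134.
μ = 2.803 − (-0.8416)·1.134 = 3.758.

μ ≈ 3.758, σ ≈ 1.134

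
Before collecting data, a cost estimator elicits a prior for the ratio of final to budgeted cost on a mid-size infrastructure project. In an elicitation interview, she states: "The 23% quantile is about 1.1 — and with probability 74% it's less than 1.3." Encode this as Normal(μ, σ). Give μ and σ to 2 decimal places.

μ = 1.21, σ = 0.14

For Normal(μ,σ), the p-quantile is μ + z_p·σ. Here z_{0.23} = -0.7388, z_{0.74} = 0.6433.
So 1.1 = μ − 0.7388σ and 1.3 = μ + 0.6433σ.
Subtracting: σ = (1.3 − 1.1)/(0.6433 − (-0.7388)) = 0.14.
Then μ = 1.1 − (-0.7388)·0.14 = 1.21.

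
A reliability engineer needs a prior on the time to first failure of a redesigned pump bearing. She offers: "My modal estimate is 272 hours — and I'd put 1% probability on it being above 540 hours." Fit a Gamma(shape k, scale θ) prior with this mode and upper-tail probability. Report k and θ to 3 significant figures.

Gamma(k,θ) with k>1 has mode (k−1)θ, so θ = 272/(k−1).
Need P(X < 540) = 0.99 with θ tied to k this way. Start at k = 2, θ = 272: P(X<540) ≈ 0.590.
Too low — raise k to concentrate. Iterating converges to k ≈ 11.5.
Then θ = 272/(11.5−1) ≈ 26.

k ≈ 11.5, θ ≈ 26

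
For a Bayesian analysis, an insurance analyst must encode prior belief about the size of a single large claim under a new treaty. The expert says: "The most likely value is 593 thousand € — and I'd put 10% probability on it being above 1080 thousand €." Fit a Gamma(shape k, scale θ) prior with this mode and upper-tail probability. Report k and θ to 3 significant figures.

Gamma(k,θ) with k>1 has mode (k−1)θ, so θ = 593/(k−1).
Need P(X < 1080) = 0.9 with θ tied to k this way. Start at k = 2, θ = 593: P(X<1080) ≈ 0.543.
Too low — raise k to concentrate. Iterating converges to k ≈ 6.3.
Then θ = 593/(6.3−1) ≈ 112.

k ≈ 6.3, θ ≈ 112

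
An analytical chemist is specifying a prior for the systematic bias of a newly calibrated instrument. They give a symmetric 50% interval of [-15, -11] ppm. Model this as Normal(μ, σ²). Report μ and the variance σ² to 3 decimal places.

A symmetric 50% interval runs μ ± z·σ with z = 0.6745.
Half-width = 2, so σ = 2/0.6745 = 2.9652 and σ² = 8.792.
μ is the interval midpoint, -13.000.

μ = -13.000, σ² = 8.792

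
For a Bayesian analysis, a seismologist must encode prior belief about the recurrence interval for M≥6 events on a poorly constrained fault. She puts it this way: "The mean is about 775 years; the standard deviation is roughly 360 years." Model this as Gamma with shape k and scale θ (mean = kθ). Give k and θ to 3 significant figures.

k ≈ 4.63, θ ≈ 167

For Gamma(k, scale θ): mean = kθ, variance = kθ², so CV = 1/√k.
CV = SD/mean = 360/775 = 0.4645, hence k = 1/CV² = 4.63.
Then θ = mean/k = 775/4.63 = 167.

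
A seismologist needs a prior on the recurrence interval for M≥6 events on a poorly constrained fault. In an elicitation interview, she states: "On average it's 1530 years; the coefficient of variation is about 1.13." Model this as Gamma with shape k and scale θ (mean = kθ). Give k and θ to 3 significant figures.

k ≈ 0.783, θ ≈ 1950

For Gamma(k, scale θ): mean = kθ, variance = kθ², so CV = 1/√k.
CV = 1.13, hence k = 1/CV² = 0.783.
Then θ = mean/k = 1530/0.783 = 1950.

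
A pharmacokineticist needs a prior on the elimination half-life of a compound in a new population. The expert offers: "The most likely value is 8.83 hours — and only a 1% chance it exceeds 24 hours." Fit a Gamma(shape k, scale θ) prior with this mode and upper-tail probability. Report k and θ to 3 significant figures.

Gamma(k,θ) with k>1 has mode (k−1)θ, so θ = 8.83/(k−1).
Need P(X < 24) = 0.99 with θ tied to k this way. Start at k = 2, θ = 8.83: P(X<24) ≈ 0.755.
Too low — raise k to concentrate. Iterating converges to k ≈ 5.61.
Then θ = 8.83/(5.61−1) ≈ 1.92.

k ≈ 5.61, θ ≈ 1.92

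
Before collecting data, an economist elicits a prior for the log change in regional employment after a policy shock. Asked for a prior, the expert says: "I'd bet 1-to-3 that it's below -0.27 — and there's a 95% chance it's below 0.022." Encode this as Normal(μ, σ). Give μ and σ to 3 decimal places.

The p-quantile of Normal(μ,σ) is μ + z_p·σ, with z_{0.25} = -0.6745 and z_{0.95} = 1.645.
Eliminate σ: μ = (z₂·x₁ − z₁·x₂)/(z₂ − z₁) = (1.645·-0.27 − (-0.6745)·0.022)/2.319 = -0.185.
Then σ = (x₂ − x₁)/(z₂ − z₁) = (0.022 − -0.27)/2.319 = 0.126.

μ = -0.185, σ = 0.126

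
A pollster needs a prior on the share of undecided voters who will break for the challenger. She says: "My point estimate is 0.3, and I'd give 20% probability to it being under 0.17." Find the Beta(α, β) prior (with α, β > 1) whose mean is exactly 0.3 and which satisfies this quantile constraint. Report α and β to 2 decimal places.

With mean 0.3 fixed, write α = 0.3s, β = 0.7s where s = α+β.
Need P(θ < 0.17) = 0.2 under Beta(0.3s, 0.7s). Normal approximation: (q−m)/√(m(1−m)/s) ≈ z_{0.2} = -0.842, so s ≈ 0.3·0.7·(-0.842)²/(0.17−0.3)² = 8.8.
At s = 8.8: P(θ<0.17) ≈ 0.206. Adjusting to match 0.2 gives s ≈ 9.13.
So α = 0.3·9.13 ≈ 2.74, β = 0.7·9.13 ≈ 6.39.

α ≈ 2.74, β ≈ 6.39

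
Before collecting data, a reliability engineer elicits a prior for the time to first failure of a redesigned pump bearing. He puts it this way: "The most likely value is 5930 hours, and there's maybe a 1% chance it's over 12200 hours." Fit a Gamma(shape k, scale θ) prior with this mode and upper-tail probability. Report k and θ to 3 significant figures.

k ≈ 10.4, θ ≈ 632

Gamma(k,θ) with k>1 has mode (k−1)θ, so θ = 5930/(k−1).
Need P(X < 12200) = 0.99 with θ tied to k this way. Start at k = 2, θ = 5930: P(X<12200) ≈ 0.609.
Too low — raise k to concentrate. Iterating converges to k ≈ 10.4.
Then θ = 5930/(10.4−1) ≈ 632.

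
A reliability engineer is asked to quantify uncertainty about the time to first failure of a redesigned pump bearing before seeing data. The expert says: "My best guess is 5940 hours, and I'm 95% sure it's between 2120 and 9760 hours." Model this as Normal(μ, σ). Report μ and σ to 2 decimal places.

μ = 5940.00, σ = 1949.02

A symmetric 95% interval runs μ ± z·σ with z = 1.96.
Half-width = 3820, so σ = 3820/1.96 = 1949.02.
μ is the stated best guess, 5940.00.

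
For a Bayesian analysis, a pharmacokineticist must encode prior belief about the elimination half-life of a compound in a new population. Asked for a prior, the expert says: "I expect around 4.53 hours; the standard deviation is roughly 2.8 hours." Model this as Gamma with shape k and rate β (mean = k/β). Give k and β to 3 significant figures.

For Gamma(k, rate β): mean = k/β, variance = k/β², so CV = 1/√k.
CV = SD/mean = 2.8/4.53 = 0.6181, hence k = 1/CV² = 2.62.
Then β = k/mean = 2.62/4.53 = 0.578.

k ≈ 2.62, β ≈ 0.578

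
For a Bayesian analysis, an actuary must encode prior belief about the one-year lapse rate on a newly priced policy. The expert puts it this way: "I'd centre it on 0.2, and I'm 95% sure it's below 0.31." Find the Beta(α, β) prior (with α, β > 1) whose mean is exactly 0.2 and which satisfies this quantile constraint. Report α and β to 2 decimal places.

With mean 0.2 fixed, write α = 0.2s, β = 0.8s where s = α+β.
Need P(θ < 0.31) = 0.95 under Beta(0.2s, 0.8s). Normal approximation: (q−m)/√(m(1−m)/s) ≈ z_{0.95} = 1.64, so s ≈ 0.2·0.8·(1.64)²/(0.31−0.2)² = 35.8.
At s = 35.8: P(θ<0.31) ≈ 0.940. Adjusting to match 0.95 gives s ≈ 40.59.
So α = 0.2·40.59 ≈ 8.12, β = 0.8·40.59 ≈ 32.47.

α ≈ 8.12, β ≈ 32.47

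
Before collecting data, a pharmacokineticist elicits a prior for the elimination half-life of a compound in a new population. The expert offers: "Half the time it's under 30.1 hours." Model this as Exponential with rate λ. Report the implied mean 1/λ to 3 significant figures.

mean ≈ 43.4 hours

Exponential median = ln 2 / λ, so λ = ln 2 / 30.1 = 0.023.
Mean = 1/λ = 43.4 hours.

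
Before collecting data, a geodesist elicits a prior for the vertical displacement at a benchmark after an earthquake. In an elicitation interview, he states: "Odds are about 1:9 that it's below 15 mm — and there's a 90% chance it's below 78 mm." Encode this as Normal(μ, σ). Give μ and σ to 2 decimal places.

μ = 46.50, σ = 24.58

For Normal(μ,σ), the p-quantile is μ + z_p·σ. Here z_{0.1} = -1.282, z_{0.9} = 1.282.
So 15 = μ − 1.282σ and 78 = μ + 1.282σ.
Subtracting: σ = (78 − 15)/(1.282 − (-1.282)) = 24.58.
Then μ = 15 − (-1.282)·24.58 = 46.50.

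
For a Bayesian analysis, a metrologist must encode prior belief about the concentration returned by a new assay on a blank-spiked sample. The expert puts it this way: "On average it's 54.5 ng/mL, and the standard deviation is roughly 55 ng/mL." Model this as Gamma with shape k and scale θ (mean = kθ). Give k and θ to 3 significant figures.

k ≈ 0.982, θ ≈ 55.5

For Gamma(k, scale θ): mean = kθ, variance = kθ², so CV = 1/√k.
CV = SD/mean = 55/54.5 = 1.009, hence k = 1/CV² = 0.982.
Then θ = mean/k = 54.5/0.982 = 55.5.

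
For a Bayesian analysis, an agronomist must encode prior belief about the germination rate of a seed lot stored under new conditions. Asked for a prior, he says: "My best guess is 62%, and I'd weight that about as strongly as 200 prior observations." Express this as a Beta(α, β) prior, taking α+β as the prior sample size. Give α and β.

Under the effective-sample-size interpretation, Beta(α, β) has prior mean α/(α+β) and prior sample size α+β.
So α+β = 200 and α/(α+β) = 0.62, giving α = 0.62·200 = 124 and β = 200 − 124 = 76.

α = 124, β = 76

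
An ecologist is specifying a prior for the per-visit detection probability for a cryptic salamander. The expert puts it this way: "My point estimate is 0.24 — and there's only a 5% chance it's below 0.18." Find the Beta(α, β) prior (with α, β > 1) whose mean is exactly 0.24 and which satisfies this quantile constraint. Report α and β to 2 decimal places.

With mean 0.24 fixed, write α = 0.24s, β = 0.76s where s = α+β.
Need P(θ < 0.18) = 0.05 under Beta(0.24s, 0.76s). Normal approximation: (q−m)/√(m(1−m)/s) ≈ z_{0.05} = -1.64, so s ≈ 0.24·0.76·(-1.64)²/(0.18−0.24)² = 137.1.
At s = 137.1: P(θ<0.18) ≈ 0.043. Adjusting to match 0.05 gives s ≈ 125.68.
So α = 0.24·125.68 ≈ 30.16, β = 0.76·125.68 ≈ 95.52.

α ≈ 30.16, β ≈ 95.52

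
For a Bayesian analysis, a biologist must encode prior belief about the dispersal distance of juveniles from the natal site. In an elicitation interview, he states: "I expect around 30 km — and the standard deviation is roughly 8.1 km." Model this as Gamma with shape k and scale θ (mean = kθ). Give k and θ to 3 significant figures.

For Gamma(k, scale θ): mean = kθ, variance = kθ², so CV = 1/√k.
CV = SD/mean = 8.1/30 = 0.27, hence k = 1/CV² = 13.7.
Then θ = mean/k = 30/13.7 = 2.19.

k ≈ 13.7, θ ≈ 2.19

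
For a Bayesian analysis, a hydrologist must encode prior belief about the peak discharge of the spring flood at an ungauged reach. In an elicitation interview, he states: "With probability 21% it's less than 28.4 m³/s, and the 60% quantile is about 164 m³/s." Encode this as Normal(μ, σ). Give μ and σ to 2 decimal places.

For Normal(μ,σ), the p-quantile is μ + z_p·σ. Here z_{0.21} = -0.8064, z_{0.6} = 0.2533.
So 28.4 = μ − 0.8064σ and 164 = μ + 0.2533σ.
Subtracting: σ = (164 − 28.4)/(0.2533 − (-0.8064)) = 127.95.
Then μ = 28.4 − (-0.8064)·127.95 = 131.58.

μ = 131.58, σ = 127.95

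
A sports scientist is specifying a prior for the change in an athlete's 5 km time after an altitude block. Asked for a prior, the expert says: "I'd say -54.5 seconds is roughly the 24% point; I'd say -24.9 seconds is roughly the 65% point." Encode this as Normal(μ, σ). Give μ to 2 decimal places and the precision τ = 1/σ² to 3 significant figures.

For Normal(μ,σ), the p-quantile is μ + z_p·σ. Here z_{0.24} = -0.7063, z_{0.65} = 0.3853.
So -54.5 = μ − 0.7063σ and -24.9 = μ + 0.3853σ.
Subtracting: σ = (-24.9 − -54.5)/(0.3853 − (-0.7063)) = 27.12.
Then μ = -54.5 − (-0.7063)·27.12 = -35.35.
Precision τ = 1/σ² = 1/27.12² = 0.00136.

μ = -35.35, τ = 0.00136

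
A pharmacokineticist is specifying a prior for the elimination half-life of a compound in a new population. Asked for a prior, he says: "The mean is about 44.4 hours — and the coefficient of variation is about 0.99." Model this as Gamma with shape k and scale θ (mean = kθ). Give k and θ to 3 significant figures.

For Gamma(k, scale θ): mean = kθ, variance = kθ², so CV = 1/√k.
CV = 0.99, hence k = 1/CV² = 1.02.
Then θ = mean/k = 44.4/1.02 = 43.5.

k ≈ 1.02, θ ≈ 43.5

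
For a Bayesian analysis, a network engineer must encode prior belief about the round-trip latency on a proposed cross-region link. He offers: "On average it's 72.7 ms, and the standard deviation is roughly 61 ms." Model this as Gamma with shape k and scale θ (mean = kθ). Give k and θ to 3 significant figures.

For Gamma(k, scale θ): mean = kθ, variance = kθ², so CV = 1/√k.
CV = SD/mean = 61/72.7 = 0.8391, hence k = 1/CV² = 1.42.
Then θ = mean/k = 72.7/1.42 = 51.2.

k ≈ 1.42, θ ≈ 51.2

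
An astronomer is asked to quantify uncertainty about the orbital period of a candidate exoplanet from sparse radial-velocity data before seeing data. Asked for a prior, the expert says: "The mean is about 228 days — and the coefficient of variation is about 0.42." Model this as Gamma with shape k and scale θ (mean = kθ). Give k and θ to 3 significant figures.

For Gamma(k, scale θ): mean = kθ, variance = kθ², so CV = 1/√k.
CV = 0.42, hence k = 1/CV² = 5.67.
Then θ = mean/k = 228/5.67 = 40.2.

k ≈ 5.67, θ ≈ 40.2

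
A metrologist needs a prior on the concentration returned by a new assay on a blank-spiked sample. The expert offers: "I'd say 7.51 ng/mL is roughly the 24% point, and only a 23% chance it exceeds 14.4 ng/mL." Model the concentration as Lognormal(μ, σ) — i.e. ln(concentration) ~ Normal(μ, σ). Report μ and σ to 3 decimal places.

μ ≈ 2.334, σ ≈ 0.450

If T ~ Lognormal(μ,σ) then ln T ~ Normal(μ,σ), so the p-quantile of ln T is μ + z_p·σ.
ln(7.51) = 2.016 and ln(14.4) = 2.667; z_{0.24} = -0.7063, z_{0.77} = 0.7388.
σ = (2.667 − 2.016)/(0.7388 − (-0.7063)) = 0.450.
μ = 2.016 − (-0.7063)·0.450 = 2.334.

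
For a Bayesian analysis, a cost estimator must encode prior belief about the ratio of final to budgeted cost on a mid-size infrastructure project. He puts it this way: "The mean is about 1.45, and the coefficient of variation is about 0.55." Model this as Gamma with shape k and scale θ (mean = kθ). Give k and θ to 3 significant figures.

k ≈ 3.31, θ ≈ 0.439

For Gamma(k, scale θ): mean = kθ, variance = kθ², so CV = 1/√k.
CV = 0.55, hence k = 1/CV² = 3.31.
Then θ = mean/k = 1.45/3.31 = 0.439.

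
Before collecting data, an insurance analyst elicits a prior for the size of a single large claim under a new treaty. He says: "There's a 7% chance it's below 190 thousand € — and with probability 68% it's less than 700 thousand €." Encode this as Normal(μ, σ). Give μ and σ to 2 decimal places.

μ = 577.27, σ = 262.41

For Normal(μ,σ), the p-quantile is μ + z_p·σ. Here z_{0.07} = -1.476, z_{0.68} = 0.4677.
So 190 = μ − 1.476σ and 700 = μ + 0.4677σ.
Subtracting: σ = (700 − 190)/(0.4677 − (-1.476)) = 262.41.
Then μ = 190 − (-1.476)·262.41 = 577.27.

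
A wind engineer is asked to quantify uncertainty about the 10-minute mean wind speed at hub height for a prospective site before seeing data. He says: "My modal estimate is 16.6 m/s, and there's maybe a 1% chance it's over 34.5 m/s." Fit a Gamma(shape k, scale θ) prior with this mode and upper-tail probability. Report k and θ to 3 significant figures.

Gamma(k,θ) with k>1 has mode (k−1)θ, so θ = 16.6/(k−1).
Need P(X < 34.5) = 0.99 with θ tied to k this way. Start at k = 2, θ = 16.6: P(X<34.5) ≈ 0.615.
Too low — raise k to concentrate. Iterating converges to k ≈ 10.1.
Then θ = 16.6/(10.1−1) ≈ 1.82.

k ≈ 10.1, θ ≈ 1.82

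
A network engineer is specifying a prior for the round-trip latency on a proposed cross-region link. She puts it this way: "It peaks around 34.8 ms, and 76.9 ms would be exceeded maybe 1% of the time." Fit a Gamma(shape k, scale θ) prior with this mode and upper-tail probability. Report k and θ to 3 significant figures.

Gamma(k,θ) with k>1 has mode (k−1)θ, so θ = 34.8/(k−1).
Need P(X < 76.9) = 0.99 with θ tied to k this way. Start at k = 2, θ = 34.8: P(X<76.9) ≈ 0.648.
Too low — raise k to concentrate. Iterating converges to k ≈ 8.66.
Then θ = 34.8/(8.66−1) ≈ 4.54.

k ≈ 8.66, θ ≈ 4.54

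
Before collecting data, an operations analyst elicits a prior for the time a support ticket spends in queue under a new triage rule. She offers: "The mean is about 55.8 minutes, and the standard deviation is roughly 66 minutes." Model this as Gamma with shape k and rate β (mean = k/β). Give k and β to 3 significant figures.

For Gamma(k, rate β): mean = k/β, variance = k/β², so CV = 1/√k.
CV = SD/mean = 66/55.8 = 1.183, hence k = 1/CV² = 0.715.
Then β = k/mean = 0.715/55.8 = 0.0128.

k ≈ 0.715, β ≈ 0.0128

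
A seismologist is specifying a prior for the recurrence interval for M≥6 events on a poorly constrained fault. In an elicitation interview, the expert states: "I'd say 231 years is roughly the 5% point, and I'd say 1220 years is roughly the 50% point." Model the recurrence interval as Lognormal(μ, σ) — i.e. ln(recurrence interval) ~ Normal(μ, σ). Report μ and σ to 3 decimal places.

μ ≈ 7.107, σ ≈ 1.012

If T ~ Lognormal(μ,σ) then ln T ~ Normal(μ,σ), so the p-quantile of ln T is μ + z_p·σ.
ln(231) = 5.442 and ln(1220) = 7.107; z_{0.05} = -1.645, z_{0.5} = 0.
σ = (7.107 − 5.442)/(0 − (-1.645)) = 1.012.
μ = 5.442 − (-1.645)·1.012 = 7.107.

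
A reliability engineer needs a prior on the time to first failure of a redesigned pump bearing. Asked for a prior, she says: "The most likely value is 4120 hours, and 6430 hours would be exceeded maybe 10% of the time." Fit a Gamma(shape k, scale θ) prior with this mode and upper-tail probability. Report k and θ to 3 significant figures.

Gamma(k,θ) with k>1 has mode (k−1)θ, so θ = 4120/(k−1).
Need P(X < 6430) = 0.9 with θ tied to k this way. Start at k = 2, θ = 4120: P(X<6430) ≈ 0.462.
Too low — raise k to concentrate. Iterating converges to k ≈ 10.4.
Then θ = 4120/(10.4−1) ≈ 436.

k ≈ 10.4, θ ≈ 436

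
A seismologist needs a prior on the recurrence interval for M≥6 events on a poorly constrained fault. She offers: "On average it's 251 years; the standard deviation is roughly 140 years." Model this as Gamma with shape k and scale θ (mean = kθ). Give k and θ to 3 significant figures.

For Gamma(k, scale θ): mean = kθ, variance = kθ², so CV = 1/√k.
CV = SD/mean = 140/251 = 0.5578, hence k = 1/CV² = 3.21.
Then θ = mean/k = 251/3.21 = 78.1.

k ≈ 3.21, θ ≈ 78.1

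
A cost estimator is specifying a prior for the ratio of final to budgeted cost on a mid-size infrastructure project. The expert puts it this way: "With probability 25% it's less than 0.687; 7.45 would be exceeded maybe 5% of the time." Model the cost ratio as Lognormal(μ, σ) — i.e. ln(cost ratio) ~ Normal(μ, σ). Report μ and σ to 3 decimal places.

μ ≈ 0.318, σ ≈ 1.028

If T ~ Lognormal(μ,σ) then ln T ~ Normal(μ,σ), so the p-quantile of ln T is μ + z_p·σ.
ln(0.687) = -0.3754 and ln(7.45) = 2.008; z_{0.25} = -0.6745, z_{0.95} = 1.645.
σ = (2.008 − -0.3754)/(1.645 − (-0.6745)) = 1.028.
μ = -0.3754 − (-0.6745)·1.028 = 0.318.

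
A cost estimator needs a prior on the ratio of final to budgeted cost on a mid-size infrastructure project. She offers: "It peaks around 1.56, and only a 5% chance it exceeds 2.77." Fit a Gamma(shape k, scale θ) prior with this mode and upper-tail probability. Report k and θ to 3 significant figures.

k ≈ 9.46, θ ≈ 0.184

Gamma(k,θ) with k>1 has mode (k−1)θ, so θ = 1.56/(k−1).
Need P(X < 2.77) = 0.95 with θ tied to k this way. Start at k = 2, θ = 1.56: P(X<2.77) ≈ 0.530.
Too low — raise k to concentrate. Iterating converges to k ≈ 9.46.
Then θ = 1.56/(9.46−1) ≈ 0.184.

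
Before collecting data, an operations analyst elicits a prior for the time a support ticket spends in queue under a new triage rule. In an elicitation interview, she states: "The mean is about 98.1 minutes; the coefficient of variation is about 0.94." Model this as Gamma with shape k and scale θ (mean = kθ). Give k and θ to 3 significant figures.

For Gamma(k, scale θ): mean = kθ, variance = kθ², so CV = 1/√k.
CV = 0.94, hence k = 1/CV² = 1.13.
Then θ = mean/k = 98.1/1.13 = 86.7.

k ≈ 1.13, θ ≈ 86.7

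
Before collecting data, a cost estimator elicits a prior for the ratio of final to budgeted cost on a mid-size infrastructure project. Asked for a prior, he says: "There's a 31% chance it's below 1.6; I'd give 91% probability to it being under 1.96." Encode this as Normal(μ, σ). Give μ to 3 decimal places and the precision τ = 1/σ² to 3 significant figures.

μ = 1.697, τ = 26

For Normal(μ,σ), the p-quantile is μ + z_p·σ. Here z_{0.31} = -0.4959, z_{0.91} = 1.341.
So 1.6 = μ − 0.4959σ and 1.96 = μ + 1.341σ.
Subtracting: σ = (1.96 − 1.6)/(1.341 − (-0.4959)) = 0.196.
Then μ = 1.6 − (-0.4959)·0.196 = 1.697.
Precision τ = 1/σ² = 1/0.196² = 26.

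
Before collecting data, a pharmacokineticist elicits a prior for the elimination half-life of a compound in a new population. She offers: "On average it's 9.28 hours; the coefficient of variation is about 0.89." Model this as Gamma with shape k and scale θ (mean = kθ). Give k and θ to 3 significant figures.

k ≈ 1.26, θ ≈ 7.35

For Gamma(k, scale θ): mean = kθ, variance = kθ², so CV = 1/√k.
CV = 0.89, hence k = 1/CV² = 1.26.
Then θ = mean/k = 9.28/1.26 = 7.35.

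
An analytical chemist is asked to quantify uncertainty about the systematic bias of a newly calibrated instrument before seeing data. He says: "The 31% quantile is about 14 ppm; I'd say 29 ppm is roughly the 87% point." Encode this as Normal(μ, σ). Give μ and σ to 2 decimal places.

μ = 18.58, σ = 9.25

The p-quantile of Normal(μ,σ) is μ + z_p·σ, with z_{0.31} = -0.4959 and z_{0.87} = 1.126.
Eliminate σ: μ = (z₂·x₁ − z₁·x₂)/(z₂ − z₁) = (1.126·14 − (-0.4959)·29)/1.622 = 18.58.
Then σ = (x₂ − x₁)/(z₂ − z₁) = (29 − 14)/1.622 = 9.25.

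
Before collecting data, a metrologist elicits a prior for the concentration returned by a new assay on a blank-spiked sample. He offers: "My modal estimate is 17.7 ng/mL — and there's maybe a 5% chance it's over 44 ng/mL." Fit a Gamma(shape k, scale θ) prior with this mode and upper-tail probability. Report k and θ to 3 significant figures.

k ≈ 4.28, θ ≈ 5.4

Gamma(k,θ) with k>1 has mode (k−1)θ, so θ = 17.7/(k−1).
Need P(X < 44) = 0.95 with θ tied to k this way. Start at k = 2, θ = 17.7: P(X<44) ≈ 0.710.
Too low — raise k to concentrate. Iterating converges to k ≈ 4.28.
Then θ = 17.7/(4.28−1) ≈ 5.4.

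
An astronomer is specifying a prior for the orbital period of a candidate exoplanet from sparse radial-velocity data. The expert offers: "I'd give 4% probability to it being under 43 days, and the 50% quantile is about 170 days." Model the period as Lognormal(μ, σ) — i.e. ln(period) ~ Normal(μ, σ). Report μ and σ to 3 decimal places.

If T ~ Lognormal(μ,σ) then ln T ~ Normal(μ,σ), so the p-quantile of ln T is μ + z_p·σ.
ln(43) = 3.761 and ln(170) = 5.136; z_{0.04} = -1.751, z_{0.5} = 0.
σ = (5.136 − 3.761)/(0 − (-1.751)) = 0.785.
μ = 3.761 − (-1.751)·0.785 = 5.136.

μ ≈ 5.136, σ ≈ 0.785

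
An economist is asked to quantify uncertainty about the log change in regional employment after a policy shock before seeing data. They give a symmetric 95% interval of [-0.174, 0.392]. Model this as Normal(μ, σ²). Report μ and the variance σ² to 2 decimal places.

μ = 0.11, σ² = 0.02

A symmetric 95% interval runs μ ± z·σ with z = 1.96.
Half-width = 0.283, so σ = 0.283/1.96 = 0.144 and σ² = 0.02.
μ is the interval midpoint, 0.11.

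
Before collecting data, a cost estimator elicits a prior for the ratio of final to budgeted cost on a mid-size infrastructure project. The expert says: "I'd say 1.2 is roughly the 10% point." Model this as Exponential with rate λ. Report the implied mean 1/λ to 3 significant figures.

P(T < 1.2) = 1 − e^(−λ·1.2) = 0.1, so λ = −ln(1−0.1)/1.2 = −ln(0.9)/1.2 = 0.0878.
Mean = 1/λ = 11.4.

mean ≈ 11.4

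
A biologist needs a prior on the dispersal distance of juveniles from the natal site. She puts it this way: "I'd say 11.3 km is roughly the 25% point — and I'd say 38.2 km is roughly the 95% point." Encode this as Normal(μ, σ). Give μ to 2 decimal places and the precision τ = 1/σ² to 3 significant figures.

The p-quantile of Normal(μ,σ) is μ + z_p·σ, with z_{0.25} = -0.6745 and z_{0.95} = 1.645.
Eliminate σ: μ = (z₂·x₁ − z₁·x₂)/(z₂ − z₁) = (1.645·11.3 − (-0.6745)·38.2)/2.319 = 19.12.
Then σ = (x₂ − x₁)/(z₂ − z₁) = (38.2 − 11.3)/2.319 = 11.60.
Precision τ = 1/σ² = 1/11.6² = 0.00743.

μ = 19.12, τ = 0.00743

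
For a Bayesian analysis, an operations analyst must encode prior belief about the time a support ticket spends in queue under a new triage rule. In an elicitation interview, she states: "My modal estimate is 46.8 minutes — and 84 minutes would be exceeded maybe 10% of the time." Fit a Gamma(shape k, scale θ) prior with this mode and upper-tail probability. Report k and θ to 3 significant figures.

Gamma(k,θ) with k>1 has mode (k−1)θ, so θ = 46.8/(k−1).
Need P(X < 84) = 0.9 with θ tied to k this way. Start at k = 2, θ = 46.8: P(X<84) ≈ 0.536.
Too low — raise k to concentrate. Iterating converges to k ≈ 6.56.
Then θ = 46.8/(6.56−1) ≈ 8.41.

k ≈ 6.56, θ ≈ 8.41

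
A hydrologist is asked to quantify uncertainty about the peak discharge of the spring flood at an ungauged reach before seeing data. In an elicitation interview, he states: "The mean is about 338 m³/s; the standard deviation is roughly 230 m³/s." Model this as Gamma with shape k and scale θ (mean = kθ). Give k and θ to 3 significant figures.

For Gamma(k, scale θ): mean = kθ, variance = kθ², so CV = 1/√k.
CV = SD/mean = 230/338 = 0.6805, hence k = 1/CV² = 2.16.
Then θ = mean/k = 338/2.16 = 157.

k ≈ 2.16, θ ≈ 157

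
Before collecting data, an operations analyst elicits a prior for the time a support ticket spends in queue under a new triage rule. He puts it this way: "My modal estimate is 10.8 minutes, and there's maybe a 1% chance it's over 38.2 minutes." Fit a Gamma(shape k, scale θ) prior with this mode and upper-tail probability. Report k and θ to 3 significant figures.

Gamma(k,θ) with k>1 has mode (k−1)θ, so θ = 10.8/(k−1).
Need P(X < 38.2) = 0.99 with θ tied to k this way. Start at k = 2, θ = 10.8: P(X<38.2) ≈ 0.868.
Too low — raise k to concentrate. Iterating converges to k ≈ 3.71.
Then θ = 10.8/(3.71−1) ≈ 3.99.

k ≈ 3.71, θ ≈ 3.99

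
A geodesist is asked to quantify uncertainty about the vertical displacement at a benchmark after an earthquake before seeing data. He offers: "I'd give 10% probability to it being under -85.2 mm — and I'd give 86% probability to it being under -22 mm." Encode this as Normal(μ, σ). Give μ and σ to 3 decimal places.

For Normal(μ,σ), the p-quantile is μ + z_p·σ. Here z_{0.1} = -1.282, z_{0.86} = 1.08.
So -85.2 = μ − 1.282σ and -22 = μ + 1.08σ.
Subtracting: σ = (-22 − -85.2)/(1.08 − (-1.282)) = 26.758.
Then μ = -85.2 − (-1.282)·26.758 = -50.908.

μ = -50.908, σ = 26.758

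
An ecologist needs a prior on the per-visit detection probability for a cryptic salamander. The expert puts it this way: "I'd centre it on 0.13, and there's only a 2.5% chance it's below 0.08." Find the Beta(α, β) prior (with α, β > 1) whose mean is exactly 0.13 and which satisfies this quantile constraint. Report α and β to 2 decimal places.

α ≈ 18.42, β ≈ 123.26

With mean 0.13 fixed, write α = 0.13s, β = 0.87s where s = α+β.
Need P(θ < 0.08) = 0.025 under Beta(0.13s, 0.87s). Normal approximation: (q−m)/√(m(1−m)/s) ≈ z_{0.025} = -1.96, so s ≈ 0.13·0.87·(-1.96)²/(0.08−0.13)² = 173.8.
At s = 173.8: P(θ<0.08) ≈ 0.014. Adjusting to match 0.025 gives s ≈ 141.68.
So α = 0.13·141.68 ≈ 18.42, β = 0.87·141.68 ≈ 123.26.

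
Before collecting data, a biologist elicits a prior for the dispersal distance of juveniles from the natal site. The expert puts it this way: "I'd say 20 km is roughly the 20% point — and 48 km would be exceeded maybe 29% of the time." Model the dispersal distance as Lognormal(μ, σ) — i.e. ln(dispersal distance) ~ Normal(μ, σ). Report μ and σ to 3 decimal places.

μ ≈ 3.524, σ ≈ 0.628

If T ~ Lognormal(μ,σ) then ln T ~ Normal(μ,σ), so the p-quantile of ln T is μ + z_p·σ.
ln(20) = 2.996 and ln(48) = 3.871; z_{0.2} = -0.8416, z_{0.71} = 0.5534.
σ = (3.871 − 2.996)/(0.5534 − (-0.8416)) = 0.628.
μ = 2.996 − (-0.8416)·0.628 = 3.524.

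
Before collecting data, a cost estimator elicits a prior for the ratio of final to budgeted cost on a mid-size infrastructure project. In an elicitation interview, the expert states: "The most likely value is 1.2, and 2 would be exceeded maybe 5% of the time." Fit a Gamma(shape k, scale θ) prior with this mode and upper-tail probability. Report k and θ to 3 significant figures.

k ≈ 11.7, θ ≈ 0.112

Gamma(k,θ) with k>1 has mode (k−1)θ, so θ = 1.2/(k−1).
Need P(X < 2) = 0.95 with θ tied to k this way. Start at k = 2, θ = 1.2: P(X<2) ≈ 0.496.
Too low — raise k to concentrate. Iterating converges to k ≈ 11.7.
Then θ = 1.2/(11.7−1) ≈ 0.112.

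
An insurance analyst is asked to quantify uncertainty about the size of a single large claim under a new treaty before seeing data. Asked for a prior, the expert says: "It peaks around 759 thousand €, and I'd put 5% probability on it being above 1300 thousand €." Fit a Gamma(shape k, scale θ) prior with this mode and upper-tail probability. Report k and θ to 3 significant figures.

k ≈ 10.6, θ ≈ 78.7

Gamma(k,θ) with k>1 has mode (k−1)θ, so θ = 759/(k−1).
Need P(X < 1300) = 0.95 with θ tied to k this way. Start at k = 2, θ = 759: P(X<1300) ≈ 0.511.
Too low — raise k to concentrate. Iterating converges to k ≈ 10.6.
Then θ = 759/(10.6−1) ≈ 78.7.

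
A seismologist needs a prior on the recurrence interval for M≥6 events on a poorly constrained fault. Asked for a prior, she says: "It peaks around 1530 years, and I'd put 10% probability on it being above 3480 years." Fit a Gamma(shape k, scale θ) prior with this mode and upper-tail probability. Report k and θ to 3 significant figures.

k ≈ 3.85, θ ≈ 537

Gamma(k,θ) with k>1 has mode (k−1)θ, so θ = 1530/(k−1).
Need P(X < 3480) = 0.9 with θ tied to k this way. Start at k = 2, θ = 1530: P(X<3480) ≈ 0.663.
Too low — raise k to concentrate. Iterating converges to k ≈ 3.85.
Then θ = 1530/(3.85−1) ≈ 537.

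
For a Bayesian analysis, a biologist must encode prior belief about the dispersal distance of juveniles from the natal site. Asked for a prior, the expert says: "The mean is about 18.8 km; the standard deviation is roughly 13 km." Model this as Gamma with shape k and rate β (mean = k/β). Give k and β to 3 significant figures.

For Gamma(k, rate β): mean = k/β, variance = k/β², so CV = 1/√k.
CV = SD/mean = 13/18.8 = 0.6915, hence k = 1/CV² = 2.09.
Then β = k/mean = 2.09/18.8 = 0.111.

k ≈ 2.09, β ≈ 0.111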